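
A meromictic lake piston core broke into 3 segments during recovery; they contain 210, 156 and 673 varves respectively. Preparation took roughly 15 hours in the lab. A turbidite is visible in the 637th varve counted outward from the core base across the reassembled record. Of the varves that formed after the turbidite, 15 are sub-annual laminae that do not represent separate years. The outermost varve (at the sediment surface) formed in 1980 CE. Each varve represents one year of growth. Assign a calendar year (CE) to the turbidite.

1593 CE

Total varves = 210 + 156 + 673 = 1039.
Between varve 637 and the sediment surface there are 1039 − 637 = 402 varves.
402 − 15 false = 387 true varves after the turbidite.
Counting back 387 years from 1980 CE places the turbidite in 1980 − 387 = 1593 CE.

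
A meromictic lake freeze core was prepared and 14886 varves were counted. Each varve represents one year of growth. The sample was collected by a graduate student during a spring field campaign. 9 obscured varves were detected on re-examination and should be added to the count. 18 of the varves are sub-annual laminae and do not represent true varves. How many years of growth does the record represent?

14877 years

Adjusted count: 14886 − 18 + 9 = 14877 varves.
One varve per year makes the duration 14877 years.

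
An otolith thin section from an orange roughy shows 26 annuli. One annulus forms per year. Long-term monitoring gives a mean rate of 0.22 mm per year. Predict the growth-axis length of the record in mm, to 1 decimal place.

5.7 mm

The record spans 26 years at 0.22 mm per year.
Length ≈ 0.22 × 26 = 5.7 mm.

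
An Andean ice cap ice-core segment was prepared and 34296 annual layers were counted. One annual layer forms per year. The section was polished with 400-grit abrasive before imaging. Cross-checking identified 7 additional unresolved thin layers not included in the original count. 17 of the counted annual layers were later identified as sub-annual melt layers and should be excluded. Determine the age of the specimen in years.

34286 years

Adjusted count: 34296 − 17 + 7 = 34286 annual layers.
One annual layer per year makes the duration 34286 years.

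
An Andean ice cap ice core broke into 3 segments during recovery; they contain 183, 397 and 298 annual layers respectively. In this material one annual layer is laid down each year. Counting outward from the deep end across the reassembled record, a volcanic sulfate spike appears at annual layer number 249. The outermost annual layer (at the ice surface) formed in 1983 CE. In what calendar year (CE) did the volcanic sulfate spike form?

1354 CE

Total annual layers = 183 + 397 + 298 = 878.
The volcanic sulfate spike sits at annual layer 249 from the deep end, so 878 − 249 = 629 annual layers formed after it.
Counting back 629 years from 1983 CE places the volcanic sulfate spike in 1983 − 629 = 1354 CE.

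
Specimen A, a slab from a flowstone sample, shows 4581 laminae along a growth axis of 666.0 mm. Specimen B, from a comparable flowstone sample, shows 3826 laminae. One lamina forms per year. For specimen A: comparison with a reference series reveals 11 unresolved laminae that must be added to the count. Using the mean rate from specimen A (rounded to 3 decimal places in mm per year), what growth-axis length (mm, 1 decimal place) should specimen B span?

554.8 mm

Specimen A: correcting the raw count gives 4581 + 11 = 4592 true laminae.
A: 666.0 mm over 4592 years gives 666.0 / 4592 ≈ 0.145 mm per year.
Length of B = 0.145 × 3826 = 554.8 mm.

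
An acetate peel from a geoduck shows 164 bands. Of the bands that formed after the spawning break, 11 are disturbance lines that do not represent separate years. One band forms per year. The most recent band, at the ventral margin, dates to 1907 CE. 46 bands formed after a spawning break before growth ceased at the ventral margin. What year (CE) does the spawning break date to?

1872 CE

46 bands post-date the spawning break.
Excluding 11 false bands: 46 − 11 = 35.
1907 − 35 = 1872 CE.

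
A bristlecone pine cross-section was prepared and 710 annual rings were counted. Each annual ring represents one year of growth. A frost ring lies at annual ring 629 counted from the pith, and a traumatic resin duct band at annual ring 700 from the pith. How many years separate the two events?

700 − 629 = 71 annual rings lie between the two events.
One annual ring per year makes the interval 71 years.

71 years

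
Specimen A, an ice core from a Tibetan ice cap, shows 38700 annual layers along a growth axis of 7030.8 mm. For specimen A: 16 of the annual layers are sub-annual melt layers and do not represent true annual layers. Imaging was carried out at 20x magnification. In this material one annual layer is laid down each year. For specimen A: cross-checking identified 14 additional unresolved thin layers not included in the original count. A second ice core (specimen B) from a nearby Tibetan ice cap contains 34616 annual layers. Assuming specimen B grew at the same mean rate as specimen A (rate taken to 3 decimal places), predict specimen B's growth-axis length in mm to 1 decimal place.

Specimen A: true annual layer count = 38700 − 16 + 14 = 38698.
A: Extension rate ≈ 7030.8 / 38698 = 0.182 mm/yr.
For B, 0.182 mm/year × 34616 years = 6300.1 mm.

6300.1 mm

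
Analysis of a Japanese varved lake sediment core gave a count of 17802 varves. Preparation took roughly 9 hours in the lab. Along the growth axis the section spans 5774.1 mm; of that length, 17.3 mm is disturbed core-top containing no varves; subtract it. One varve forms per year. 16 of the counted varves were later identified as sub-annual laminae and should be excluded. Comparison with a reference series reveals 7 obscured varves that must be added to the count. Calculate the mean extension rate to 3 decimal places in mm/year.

0.324 mm/year

Adjusted count: 17802 − 16 + 7 = 17793 varves.
Net length = 5774.1 − 17.3 = 5756.8 mm.
Mean rate = 5756.8 mm / 17793 years ≈ 0.324 mm/year.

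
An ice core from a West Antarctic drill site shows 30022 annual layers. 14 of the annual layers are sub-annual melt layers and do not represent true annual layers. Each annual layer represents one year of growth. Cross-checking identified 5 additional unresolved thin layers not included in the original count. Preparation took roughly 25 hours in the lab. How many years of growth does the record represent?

30013 yr

Adjusted count: 30022 − 14 + 5 = 30013 annual layers.
One annual layer per year makes the duration 30013 years.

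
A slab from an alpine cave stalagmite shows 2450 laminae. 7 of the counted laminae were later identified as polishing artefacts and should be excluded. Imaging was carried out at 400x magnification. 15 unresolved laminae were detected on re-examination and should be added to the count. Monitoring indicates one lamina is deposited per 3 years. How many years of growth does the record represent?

7374 years

Adjusted count: 2450 − 7 + 15 = 2458 laminae.
At 3 years per lamina, 2458 × 3 = 7374 years.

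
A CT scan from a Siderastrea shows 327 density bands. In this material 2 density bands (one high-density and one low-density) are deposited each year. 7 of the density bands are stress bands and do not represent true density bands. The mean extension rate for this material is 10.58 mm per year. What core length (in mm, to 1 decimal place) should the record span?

1692.8 mm

Correcting the raw count gives 327 − 7 = 320 true density bands.
320 density bands at 2 per year is 320 / 2 = 160 years.
Predicted length = 10.58 mm/year × 160 years = 1692.8 mm.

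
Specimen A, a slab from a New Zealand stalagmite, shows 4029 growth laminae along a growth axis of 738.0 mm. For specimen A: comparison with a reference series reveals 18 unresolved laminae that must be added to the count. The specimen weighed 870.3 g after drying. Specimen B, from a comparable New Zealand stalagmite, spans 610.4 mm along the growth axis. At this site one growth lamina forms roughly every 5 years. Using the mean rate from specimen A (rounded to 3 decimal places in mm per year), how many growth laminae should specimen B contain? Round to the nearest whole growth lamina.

3391 growth laminae

Specimen A: correcting the raw count gives 4029 + 18 = 4047 true growth laminae.
Specimen A: at 5 years per growth lamina, 4047 × 5 = 20235 years.
A: 738.0 mm over 20235 years gives 738.0 / 20235 ≈ 0.036 mm/year.
Specimen B: 610.4 mm / 0.036 mm per year = 16955.56 years; at 5 years per growth lamina that is 16955.56 / 5 ≈ 3391 growth laminae.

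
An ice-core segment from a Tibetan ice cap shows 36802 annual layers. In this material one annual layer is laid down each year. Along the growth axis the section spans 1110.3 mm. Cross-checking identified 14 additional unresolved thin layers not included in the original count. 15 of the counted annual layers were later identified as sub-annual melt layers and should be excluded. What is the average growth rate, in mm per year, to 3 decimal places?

After corrections the count is 36802 − 15 + 14 = 36801 annual layers.
1110.3 mm over 36801 years gives 1110.3 / 36801 ≈ 0.030 mm per year.

0.030 mm per year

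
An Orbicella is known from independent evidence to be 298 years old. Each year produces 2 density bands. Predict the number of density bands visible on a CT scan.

With 2 density bands per year, 298 years would produce 298 × 2 = 596 density bands.
So 596 density bands should be present.

596 density bands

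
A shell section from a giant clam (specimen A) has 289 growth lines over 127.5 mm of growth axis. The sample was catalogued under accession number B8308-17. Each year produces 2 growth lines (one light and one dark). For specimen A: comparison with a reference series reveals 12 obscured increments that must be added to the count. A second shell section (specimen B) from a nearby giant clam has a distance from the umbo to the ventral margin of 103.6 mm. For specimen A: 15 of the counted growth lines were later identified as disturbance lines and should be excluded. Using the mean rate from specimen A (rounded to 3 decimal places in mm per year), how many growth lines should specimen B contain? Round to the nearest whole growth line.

232 growth lines

Specimen A: true growth line count = 289 − 15 + 12 = 286.
Specimen A: with 2 growth lines per year, 286 / 2 = 143 years.
A: Mean rate = 127.5 mm / 143 years ≈ 0.892 mm/year.
Specimen B: 103.6 mm / 0.892 mm per year = 116.14 years; at 2 growth lines per year that is 116.14 × 2 ≈ 232 growth lines.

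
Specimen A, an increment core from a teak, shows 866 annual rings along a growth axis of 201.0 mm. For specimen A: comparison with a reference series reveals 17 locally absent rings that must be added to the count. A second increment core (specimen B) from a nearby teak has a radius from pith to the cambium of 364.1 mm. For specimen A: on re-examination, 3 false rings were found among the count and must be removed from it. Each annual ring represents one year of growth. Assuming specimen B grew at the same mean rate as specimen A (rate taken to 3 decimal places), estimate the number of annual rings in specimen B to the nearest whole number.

1597 annual rings

Specimen A: true annual ring count = 866 − 3 + 17 = 880.
A: Extension rate ≈ 201.0 / 880 = 0.228 mm/yr.
Specimen B: 364.1 mm / 0.228 mm per year = 1596.93 years ≈ 1597 annual rings.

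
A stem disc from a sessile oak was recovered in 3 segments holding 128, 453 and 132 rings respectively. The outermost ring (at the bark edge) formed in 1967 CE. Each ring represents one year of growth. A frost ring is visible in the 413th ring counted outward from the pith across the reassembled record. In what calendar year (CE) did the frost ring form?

1667 CE

Total rings = 128 + 453 + 132 = 713.
The frost ring sits at ring 413 from the pith, so 713 − 413 = 300 rings formed after it.
The ring at the bark edge is 1967 CE, so the frost ring dates to 1967 − 300 = 1667 CE.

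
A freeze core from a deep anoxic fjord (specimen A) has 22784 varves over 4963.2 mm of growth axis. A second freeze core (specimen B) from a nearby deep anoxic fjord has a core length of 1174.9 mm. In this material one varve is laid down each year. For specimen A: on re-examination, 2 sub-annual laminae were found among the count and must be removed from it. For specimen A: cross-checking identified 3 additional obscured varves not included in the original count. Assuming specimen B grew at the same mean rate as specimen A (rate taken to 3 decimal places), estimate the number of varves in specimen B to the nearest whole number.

5389 varves

Specimen A: adjusted count: 22784 − 2 + 3 = 22785 varves.
A: Extension rate ≈ 4963.2 / 22785 = 0.218 mm/yr.
B spans 1174.9 / 0.218 = 5389.45 years ≈ 5389 varves.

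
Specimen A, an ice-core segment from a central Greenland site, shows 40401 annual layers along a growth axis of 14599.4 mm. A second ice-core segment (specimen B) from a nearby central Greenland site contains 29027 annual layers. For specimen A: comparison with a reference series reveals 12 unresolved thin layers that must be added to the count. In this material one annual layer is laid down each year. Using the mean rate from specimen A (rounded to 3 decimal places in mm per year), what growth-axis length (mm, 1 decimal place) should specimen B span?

Specimen A: true annual layer count = 40401 + 12 = 40413.
A: Mean rate = 14599.4 mm / 40413 years ≈ 0.361 mm/year.
For B, 0.361 mm/year × 29027 years = 10478.7 mm.

10478.7 mm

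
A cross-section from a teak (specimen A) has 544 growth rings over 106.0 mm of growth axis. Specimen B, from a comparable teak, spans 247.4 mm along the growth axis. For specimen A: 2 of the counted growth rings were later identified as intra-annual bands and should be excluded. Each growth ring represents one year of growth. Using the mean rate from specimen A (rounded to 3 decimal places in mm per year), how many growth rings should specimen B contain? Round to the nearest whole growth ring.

Specimen A: true growth ring count = 544 − 2 = 542.
A: Mean rate = 106.0 mm / 542 years ≈ 0.196 mm/year.
Specimen B: 247.4 mm / 0.196 mm per year = 1262.24 years ≈ 1262 growth rings.

1262 growth rings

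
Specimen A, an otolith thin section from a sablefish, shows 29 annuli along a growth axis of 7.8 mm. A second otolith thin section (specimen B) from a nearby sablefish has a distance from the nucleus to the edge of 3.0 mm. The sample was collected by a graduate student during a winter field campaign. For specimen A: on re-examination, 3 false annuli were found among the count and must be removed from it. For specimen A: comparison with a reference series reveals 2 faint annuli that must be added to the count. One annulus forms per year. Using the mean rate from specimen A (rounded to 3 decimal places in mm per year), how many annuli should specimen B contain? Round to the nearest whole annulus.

11 annuli

Specimen A: after corrections the count is 29 − 3 + 2 = 28 annuli.
A: 7.8 mm over 28 years gives 7.8 / 28 ≈ 0.279 mm/yr.
Specimen B: 3.0 mm / 0.279 mm per year = 10.75 years ≈ 11 annuli.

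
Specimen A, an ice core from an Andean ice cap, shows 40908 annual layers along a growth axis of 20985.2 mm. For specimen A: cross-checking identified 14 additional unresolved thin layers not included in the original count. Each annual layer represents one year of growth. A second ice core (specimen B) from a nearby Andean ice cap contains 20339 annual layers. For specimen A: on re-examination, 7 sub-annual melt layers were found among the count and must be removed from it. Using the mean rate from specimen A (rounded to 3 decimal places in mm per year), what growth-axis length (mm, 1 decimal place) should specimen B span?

10433.9 mm

Specimen A: after corrections the count is 40908 − 7 + 14 = 40915 annual layers.
A: 20985.2 mm over 40915 years gives 20985.2 / 40915 ≈ 0.513 mm per year.
Length of B = 0.513 × 20339 = 10433.9 mm.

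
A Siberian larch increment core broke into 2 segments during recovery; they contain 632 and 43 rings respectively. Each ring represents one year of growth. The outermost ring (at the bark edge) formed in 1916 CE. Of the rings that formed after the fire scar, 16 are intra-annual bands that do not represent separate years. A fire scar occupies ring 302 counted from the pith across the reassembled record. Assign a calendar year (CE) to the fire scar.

1559 CE

Total rings = 632 + 43 = 675.
The fire scar sits at ring 302 from the pith, so 675 − 302 = 373 rings formed after it.
Removing the 16 false rings leaves 373 − 16 = 357 true rings beyond the fire scar.
1916 − 357 = 1559 CE.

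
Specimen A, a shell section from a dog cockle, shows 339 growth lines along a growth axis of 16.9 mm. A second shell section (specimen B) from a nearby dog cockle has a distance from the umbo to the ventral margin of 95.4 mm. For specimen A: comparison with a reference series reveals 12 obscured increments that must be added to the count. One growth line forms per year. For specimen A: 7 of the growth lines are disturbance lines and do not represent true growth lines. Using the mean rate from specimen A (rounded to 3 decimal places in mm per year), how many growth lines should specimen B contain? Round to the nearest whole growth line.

Specimen A: true growth line count = 339 − 7 + 12 = 344.
A: Extension rate ≈ 16.9 / 344 = 0.049 mm/year.
B spans 95.4 / 0.049 = 1946.94 years ≈ 1947 growth lines.

1947 growth lines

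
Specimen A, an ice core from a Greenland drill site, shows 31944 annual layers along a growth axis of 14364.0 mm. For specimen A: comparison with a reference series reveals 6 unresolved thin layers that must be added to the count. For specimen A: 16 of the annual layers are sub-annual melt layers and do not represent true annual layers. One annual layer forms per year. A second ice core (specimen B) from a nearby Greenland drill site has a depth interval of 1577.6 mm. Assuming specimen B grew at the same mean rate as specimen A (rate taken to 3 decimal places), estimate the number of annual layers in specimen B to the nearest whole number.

Specimen A: correcting the raw count gives 31944 − 16 + 6 = 31934 true annual layers.
A: Mean rate = 14364.0 mm / 31934 years ≈ 0.450 mm/yr.
Specimen B: 1577.6 mm / 0.450 mm per year = 3505.78 years ≈ 3506 annual layers.

3506 annual layers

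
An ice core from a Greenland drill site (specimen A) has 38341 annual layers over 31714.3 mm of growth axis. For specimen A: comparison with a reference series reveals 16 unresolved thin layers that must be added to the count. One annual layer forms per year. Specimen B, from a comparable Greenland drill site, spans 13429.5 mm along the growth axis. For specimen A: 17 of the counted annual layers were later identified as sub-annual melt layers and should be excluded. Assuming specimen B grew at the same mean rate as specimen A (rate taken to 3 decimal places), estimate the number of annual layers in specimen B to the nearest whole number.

Specimen A: adjusted count: 38341 − 17 + 16 = 38340 annual layers.
A: Extension rate ≈ 31714.3 / 38340 = 0.827 mm per year.
For B, 13429.5 / 0.827 = 16238.81 years ≈ 16239 annual layers.

16239 annual layers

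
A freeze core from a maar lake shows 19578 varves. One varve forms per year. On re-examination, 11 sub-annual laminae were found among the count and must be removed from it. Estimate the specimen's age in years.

19567 years

Adjusted count: 19578 − 11 = 19567 varves.
With a one-to-one varve periodicity this is 19567 years.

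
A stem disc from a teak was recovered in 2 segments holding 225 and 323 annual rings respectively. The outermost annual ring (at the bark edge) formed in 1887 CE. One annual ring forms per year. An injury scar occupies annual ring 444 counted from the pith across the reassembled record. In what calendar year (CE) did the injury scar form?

1783 CE

Total annual rings = 225 + 323 = 548.
Between annual ring 444 and the bark edge there are 548 − 444 = 104 annual rings.
Counting back 104 years from 1887 CE places the injury scar in 1887 − 104 = 1783 CE.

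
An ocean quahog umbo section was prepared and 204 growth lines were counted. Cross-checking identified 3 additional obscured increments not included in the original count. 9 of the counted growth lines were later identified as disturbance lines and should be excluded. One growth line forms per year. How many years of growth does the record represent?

Correcting the raw count gives 204 − 9 + 3 = 198 true growth lines.
With a one-to-one growth line periodicity this is 198 years.

198 yr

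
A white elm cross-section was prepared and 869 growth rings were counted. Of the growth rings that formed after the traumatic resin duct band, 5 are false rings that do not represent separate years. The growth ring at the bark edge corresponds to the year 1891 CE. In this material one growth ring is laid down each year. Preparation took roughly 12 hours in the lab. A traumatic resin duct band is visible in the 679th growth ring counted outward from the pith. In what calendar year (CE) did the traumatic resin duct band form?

1706 CE

Between growth ring 679 and the bark edge there are 869 − 679 = 190 growth rings.
190 − 5 false = 185 true growth rings after the traumatic resin duct band.
1891 − 185 = 1706 CE.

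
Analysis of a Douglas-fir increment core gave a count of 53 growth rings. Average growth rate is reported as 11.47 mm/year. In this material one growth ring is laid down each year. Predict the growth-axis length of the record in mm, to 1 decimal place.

607.9 mm

The record spans 53 years at 11.47 mm per year.
53 years at 11.47 mm/year gives 11.47 × 53 = 607.9 mm.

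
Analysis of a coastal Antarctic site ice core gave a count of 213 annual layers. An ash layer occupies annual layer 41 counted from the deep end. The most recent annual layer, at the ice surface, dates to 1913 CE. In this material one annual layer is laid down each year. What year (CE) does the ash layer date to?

The ash layer sits at annual layer 41 from the deep end, so 213 − 41 = 172 annual layers formed after it.
1913 − 172 = 1741 CE.

1741 CE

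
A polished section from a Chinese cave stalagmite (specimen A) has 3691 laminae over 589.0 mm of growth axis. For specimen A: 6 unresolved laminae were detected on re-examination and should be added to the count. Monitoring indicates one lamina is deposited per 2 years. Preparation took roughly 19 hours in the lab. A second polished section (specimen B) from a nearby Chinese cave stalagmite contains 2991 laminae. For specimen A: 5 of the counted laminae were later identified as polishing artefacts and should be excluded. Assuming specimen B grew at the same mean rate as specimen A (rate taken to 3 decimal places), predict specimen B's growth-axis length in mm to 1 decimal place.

Specimen A: correcting the raw count gives 3691 − 5 + 6 = 3692 true laminae.
Specimen A: at 2 years per lamina, 3692 × 2 = 7384 years.
A: Mean rate = 589.0 mm / 7384 years ≈ 0.080 mm per year.
Specimen B: at 2 years per lamina, 2991 × 2 = 5982 years. For B, 0.080 mm/year × 5982 years = 478.6 mm.

478.6 mm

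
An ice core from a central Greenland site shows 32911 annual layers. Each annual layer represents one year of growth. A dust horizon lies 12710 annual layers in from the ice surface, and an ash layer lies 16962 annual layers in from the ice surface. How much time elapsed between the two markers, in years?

Separation: 16962 − 12710 = 4252 annual layers.
One annual layer per year makes the interval 4252 years.

4252 yr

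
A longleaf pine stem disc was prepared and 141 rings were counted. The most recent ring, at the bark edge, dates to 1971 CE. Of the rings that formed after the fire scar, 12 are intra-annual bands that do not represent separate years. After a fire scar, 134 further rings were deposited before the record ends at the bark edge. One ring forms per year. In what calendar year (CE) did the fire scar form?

1849 CE

134 rings post-date the fire scar.
Removing the 12 false rings leaves 134 − 12 = 122 true rings beyond the fire scar.
Counting back 122 years from 1971 CE places the fire scar in 1971 − 122 = 1849 CE.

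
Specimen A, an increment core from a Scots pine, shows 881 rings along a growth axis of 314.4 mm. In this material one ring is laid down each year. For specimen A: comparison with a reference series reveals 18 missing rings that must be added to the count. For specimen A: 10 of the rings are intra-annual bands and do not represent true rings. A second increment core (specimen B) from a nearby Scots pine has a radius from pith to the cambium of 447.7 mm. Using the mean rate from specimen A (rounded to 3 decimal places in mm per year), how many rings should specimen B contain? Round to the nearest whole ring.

Specimen A: true ring count = 881 − 10 + 18 = 889.
A: Mean rate = 314.4 mm / 889 years ≈ 0.354 mm/year.
For B, 447.7 / 0.354 = 1264.69 years ≈ 1265 rings.

1265 rings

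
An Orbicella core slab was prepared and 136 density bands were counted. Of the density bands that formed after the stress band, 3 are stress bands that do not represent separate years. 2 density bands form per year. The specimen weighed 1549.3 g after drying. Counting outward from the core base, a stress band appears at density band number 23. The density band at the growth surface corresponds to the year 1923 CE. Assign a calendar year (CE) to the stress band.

1868 CE

The stress band sits at density band 23 from the core base, so 136 − 23 = 113 density bands formed after it.
113 − 3 false = 110 true density bands after the stress band.
Dividing by 2 density bands per year: 110 / 2 = 55 years.
Counting back 55 years from 1923 CE places the stress band in 1923 − 55 = 1868 CE.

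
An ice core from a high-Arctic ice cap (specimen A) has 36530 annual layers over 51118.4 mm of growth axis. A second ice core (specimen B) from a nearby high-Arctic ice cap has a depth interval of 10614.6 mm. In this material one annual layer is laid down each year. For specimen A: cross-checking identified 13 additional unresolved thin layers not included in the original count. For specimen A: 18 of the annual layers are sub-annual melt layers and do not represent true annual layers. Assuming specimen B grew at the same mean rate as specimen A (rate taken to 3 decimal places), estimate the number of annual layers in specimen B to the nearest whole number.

Specimen A: correcting the raw count gives 36530 − 18 + 13 = 36525 true annual layers.
A: 51118.4 mm over 36525 years gives 51118.4 / 36525 ≈ 1.400 mm/yr.
Specimen B: 10614.6 mm / 1.400 mm per year = 7581.86 years ≈ 7582 annual layers.

7582 annual layers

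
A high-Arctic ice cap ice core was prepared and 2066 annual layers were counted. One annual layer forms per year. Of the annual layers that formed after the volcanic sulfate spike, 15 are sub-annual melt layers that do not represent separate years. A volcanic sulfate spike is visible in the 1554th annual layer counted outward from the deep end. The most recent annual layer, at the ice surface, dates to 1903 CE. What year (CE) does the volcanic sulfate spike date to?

1406 CE

The volcanic sulfate spike sits at annual layer 1554 from the deep end, so 2066 − 1554 = 512 annual layers formed after it.
Excluding 15 false annual layers: 512 − 15 = 497.
1903 − 497 = 1406 CE.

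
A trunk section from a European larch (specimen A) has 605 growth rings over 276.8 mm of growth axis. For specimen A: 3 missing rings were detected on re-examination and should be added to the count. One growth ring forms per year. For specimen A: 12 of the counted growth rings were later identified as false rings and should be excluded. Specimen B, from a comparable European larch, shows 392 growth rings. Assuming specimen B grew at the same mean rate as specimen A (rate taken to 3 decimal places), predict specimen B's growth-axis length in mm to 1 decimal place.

Specimen A: correcting the raw count gives 605 − 12 + 3 = 596 true growth rings.
A: 276.8 mm over 596 years gives 276.8 / 596 ≈ 0.464 mm/year.
For B, 0.464 mm/year × 392 years = 181.9 mm.

181.9 mm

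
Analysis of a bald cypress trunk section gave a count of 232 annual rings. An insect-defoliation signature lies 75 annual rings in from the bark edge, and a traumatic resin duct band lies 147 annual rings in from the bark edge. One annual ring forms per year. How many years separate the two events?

147 − 75 = 72 annual rings lie between the two events.
That is 72 years at one annual ring per year.

72 years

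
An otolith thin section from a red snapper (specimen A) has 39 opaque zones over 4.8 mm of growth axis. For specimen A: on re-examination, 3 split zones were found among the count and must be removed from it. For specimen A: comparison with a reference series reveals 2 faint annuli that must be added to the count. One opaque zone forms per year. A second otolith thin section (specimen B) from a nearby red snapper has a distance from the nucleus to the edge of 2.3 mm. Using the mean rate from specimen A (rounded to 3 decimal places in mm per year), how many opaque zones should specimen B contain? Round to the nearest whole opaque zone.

18 opaque zones

Specimen A: true opaque zone count = 39 − 3 + 2 = 38.
A: Extension rate ≈ 4.8 / 38 = 0.126 mm/year.
B spans 2.3 / 0.126 = 18.25 years ≈ 18 opaque zones.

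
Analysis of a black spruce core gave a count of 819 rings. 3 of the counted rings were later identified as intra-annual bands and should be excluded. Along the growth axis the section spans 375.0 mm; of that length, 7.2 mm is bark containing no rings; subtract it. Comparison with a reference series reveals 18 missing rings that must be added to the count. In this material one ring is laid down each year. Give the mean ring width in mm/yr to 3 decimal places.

0.441 mm/yr

True ring count = 819 − 3 + 18 = 834.
The growth record spans 375.0 − 7.2 = 367.8 mm.
Extension rate ≈ 367.8 / 834 = 0.441 mm/yr.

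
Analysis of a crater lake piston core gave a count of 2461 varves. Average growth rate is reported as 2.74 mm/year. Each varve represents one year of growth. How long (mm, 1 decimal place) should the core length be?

2461 years of growth are recorded.
2461 years at 2.74 mm/year gives 2.74 × 2461 = 6743.1 mm.

6743.1 mm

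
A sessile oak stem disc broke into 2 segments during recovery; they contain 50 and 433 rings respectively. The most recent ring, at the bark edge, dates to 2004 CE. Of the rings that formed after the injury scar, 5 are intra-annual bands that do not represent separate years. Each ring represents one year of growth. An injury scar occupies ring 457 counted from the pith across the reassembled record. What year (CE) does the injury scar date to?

1983 CE

Total rings = 50 + 433 = 483.
Between ring 457 and the bark edge there are 483 − 457 = 26 rings.
Excluding 5 false rings: 26 − 5 = 21.
2004 − 21 = 1983 CE.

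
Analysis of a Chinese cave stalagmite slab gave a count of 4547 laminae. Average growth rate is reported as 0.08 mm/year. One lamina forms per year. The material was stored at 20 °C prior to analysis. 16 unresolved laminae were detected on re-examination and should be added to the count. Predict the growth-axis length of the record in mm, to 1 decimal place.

Adjusted count: 4547 + 16 = 4563 laminae.
Predicted length = 0.08 mm/year × 4563 years = 365.0 mm.

365.0 mm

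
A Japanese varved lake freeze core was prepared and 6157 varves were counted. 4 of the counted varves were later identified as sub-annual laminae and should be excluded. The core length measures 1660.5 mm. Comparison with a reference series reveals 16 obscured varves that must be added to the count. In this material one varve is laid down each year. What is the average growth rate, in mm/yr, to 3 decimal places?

Adjusted count: 6157 − 4 + 16 = 6169 varves.
1660.5 mm over 6169 years gives 1660.5 / 6169 ≈ 0.269 mm/yr.

0.269 mm/yr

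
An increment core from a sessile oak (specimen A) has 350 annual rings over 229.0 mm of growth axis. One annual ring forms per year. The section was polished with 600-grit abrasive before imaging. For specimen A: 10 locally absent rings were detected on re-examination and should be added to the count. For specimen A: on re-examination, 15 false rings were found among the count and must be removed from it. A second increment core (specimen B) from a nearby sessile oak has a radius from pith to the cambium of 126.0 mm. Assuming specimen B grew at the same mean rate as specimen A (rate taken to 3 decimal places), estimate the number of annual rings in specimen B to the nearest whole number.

Specimen A: correcting the raw count gives 350 − 15 + 10 = 345 true annual rings.
A: Mean rate = 229.0 mm / 345 years ≈ 0.664 mm per year.
B spans 126.0 / 0.664 = 189.76 years ≈ 190 annual rings.

190 annual rings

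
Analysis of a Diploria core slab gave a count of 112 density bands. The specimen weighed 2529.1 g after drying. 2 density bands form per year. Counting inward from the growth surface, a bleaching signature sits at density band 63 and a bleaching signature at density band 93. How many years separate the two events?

Separation: 93 − 63 = 30 density bands.
Dividing by 2 density bands per year: 30 / 2 = 15 years.

15 yr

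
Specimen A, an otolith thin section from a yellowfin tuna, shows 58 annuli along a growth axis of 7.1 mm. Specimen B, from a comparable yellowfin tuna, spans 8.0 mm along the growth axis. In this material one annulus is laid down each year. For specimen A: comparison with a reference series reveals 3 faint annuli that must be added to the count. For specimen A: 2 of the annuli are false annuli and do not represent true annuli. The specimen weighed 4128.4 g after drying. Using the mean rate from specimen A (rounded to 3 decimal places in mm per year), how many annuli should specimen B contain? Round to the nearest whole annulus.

67 annuli

Specimen A: after corrections the count is 58 − 2 + 3 = 59 annuli.
A: Extension rate ≈ 7.1 / 59 = 0.120 mm/yr.
B spans 8.0 / 0.120 = 66.67 years ≈ 67 annuli.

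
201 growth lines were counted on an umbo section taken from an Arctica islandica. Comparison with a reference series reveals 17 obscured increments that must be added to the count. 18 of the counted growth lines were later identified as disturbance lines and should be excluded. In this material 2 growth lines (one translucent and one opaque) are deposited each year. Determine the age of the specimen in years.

100 years

Adjusted count: 201 − 18 + 17 = 200 growth lines.
With 2 growth lines per year, 200 / 2 = 100 years.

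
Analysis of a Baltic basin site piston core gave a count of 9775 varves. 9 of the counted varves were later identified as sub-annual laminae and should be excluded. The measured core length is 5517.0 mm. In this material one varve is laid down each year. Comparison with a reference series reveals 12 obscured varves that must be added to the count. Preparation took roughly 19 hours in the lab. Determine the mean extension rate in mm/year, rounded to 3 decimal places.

Adjusted count: 9775 − 9 + 12 = 9778 varves.
Mean rate = 5517.0 mm / 9778 years ≈ 0.564 mm/year.

0.564 mm/year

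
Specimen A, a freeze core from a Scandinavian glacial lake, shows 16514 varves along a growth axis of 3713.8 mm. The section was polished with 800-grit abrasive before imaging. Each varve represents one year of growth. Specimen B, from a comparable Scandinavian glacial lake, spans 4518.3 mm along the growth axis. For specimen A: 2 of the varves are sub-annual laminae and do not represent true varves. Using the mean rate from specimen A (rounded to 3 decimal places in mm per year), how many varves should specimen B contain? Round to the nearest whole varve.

Specimen A: adjusted count: 16514 − 2 = 16512 varves.
A: Mean rate = 3713.8 mm / 16512 years ≈ 0.225 mm/year.
For B, 4518.3 / 0.225 = 20081.33 years ≈ 20081 varves.

20081 varves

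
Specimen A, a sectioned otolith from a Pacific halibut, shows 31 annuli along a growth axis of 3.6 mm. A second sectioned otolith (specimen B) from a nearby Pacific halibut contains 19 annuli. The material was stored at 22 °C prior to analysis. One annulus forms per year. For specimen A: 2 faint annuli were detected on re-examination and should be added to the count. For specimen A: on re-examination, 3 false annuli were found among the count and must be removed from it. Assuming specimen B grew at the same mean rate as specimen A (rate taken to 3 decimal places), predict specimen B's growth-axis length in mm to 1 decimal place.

Specimen A: after corrections the count is 31 − 3 + 2 = 30 annuli.
A: 3.6 mm over 30 years gives 3.6 / 30 ≈ 0.120 mm/yr.
Length of B = 0.120 × 19 = 2.3 mm.

2.3 mm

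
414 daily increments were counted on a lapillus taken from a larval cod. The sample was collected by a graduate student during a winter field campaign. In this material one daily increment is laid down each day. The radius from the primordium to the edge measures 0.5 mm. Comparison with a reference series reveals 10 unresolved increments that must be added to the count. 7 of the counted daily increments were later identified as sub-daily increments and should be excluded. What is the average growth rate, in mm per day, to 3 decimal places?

0.001 mm per day

After corrections the count is 414 − 7 + 10 = 417 daily increments.
Extension rate ≈ 0.5 / 417 = 0.001 mm per day.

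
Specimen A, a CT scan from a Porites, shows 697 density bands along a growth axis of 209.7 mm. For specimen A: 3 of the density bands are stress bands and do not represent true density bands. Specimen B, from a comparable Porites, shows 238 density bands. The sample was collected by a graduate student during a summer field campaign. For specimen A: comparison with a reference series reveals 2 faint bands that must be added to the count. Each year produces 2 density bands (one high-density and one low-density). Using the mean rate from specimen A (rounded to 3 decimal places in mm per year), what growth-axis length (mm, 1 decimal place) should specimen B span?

71.8 mm

Specimen A: after corrections the count is 697 − 3 + 2 = 696 density bands.
Specimen A: with 2 density bands per year, 696 / 2 = 348 years.
A: 209.7 mm over 348 years gives 209.7 / 348 ≈ 0.603 mm per year.
Specimen B: dividing by 2 density bands per year: 238 / 2 = 119 years. B's length ≈ 0.603 × 119 = 71.8 mm.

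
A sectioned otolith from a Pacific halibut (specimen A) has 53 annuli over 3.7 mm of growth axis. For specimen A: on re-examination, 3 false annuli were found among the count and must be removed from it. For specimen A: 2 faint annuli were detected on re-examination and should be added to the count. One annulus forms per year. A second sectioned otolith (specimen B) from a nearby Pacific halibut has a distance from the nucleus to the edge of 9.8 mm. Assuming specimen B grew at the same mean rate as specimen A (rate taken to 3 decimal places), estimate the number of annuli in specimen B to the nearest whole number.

138 annuli

Specimen A: true annulus count = 53 − 3 + 2 = 52.
A: Extension rate ≈ 3.7 / 52 = 0.071 mm per year.
B spans 9.8 / 0.071 = 138.03 years ≈ 138 annuli.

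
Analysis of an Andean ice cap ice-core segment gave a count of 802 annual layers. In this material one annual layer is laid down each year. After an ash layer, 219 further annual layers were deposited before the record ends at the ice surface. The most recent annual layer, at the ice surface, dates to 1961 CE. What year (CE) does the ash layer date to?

1742 CE

There are 219 annual layers younger than the ash layer.
1961 − 219 = 1742 CE.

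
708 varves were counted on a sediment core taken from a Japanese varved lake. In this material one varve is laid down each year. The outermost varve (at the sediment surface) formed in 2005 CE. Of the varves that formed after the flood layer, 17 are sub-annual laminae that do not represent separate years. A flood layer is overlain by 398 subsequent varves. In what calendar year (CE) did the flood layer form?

There are 398 varves younger than the flood layer.
398 − 17 false = 381 true varves after the flood layer.
2005 − 381 = 1624 CE.

1624 CE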